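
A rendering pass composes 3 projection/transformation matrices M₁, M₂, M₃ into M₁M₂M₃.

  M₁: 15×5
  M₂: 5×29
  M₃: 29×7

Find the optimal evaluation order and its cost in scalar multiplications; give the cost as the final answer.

(M₁(M₂M₃)): cost 1540.
((M₁M₂)M₃): cost 5220.
Optimal: (M₁(M₂M₃)) with cost 1540.

1540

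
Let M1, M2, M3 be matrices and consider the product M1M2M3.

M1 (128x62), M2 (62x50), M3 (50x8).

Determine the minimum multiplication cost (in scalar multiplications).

88288

Order (M1(M2M3)): (M2M3): 62×50 by 50×8 → 62×8, cost 62·50·8 = 24800; (M1(M2M3)): 128×62 by 62×8 → 128×8, cost 128·62·8 = 63488; cumulative 88288. Total 88288.
Order ((M1M2)M3): (M1M2): 128×62 by 62×50 → 128×50, cost 128·62·50 = 396800; ((M1M2)M3): 128×50 by 50×8 → 128×8, cost 128·50·8 = 51200; cumulative 448000. Total 448000.
Minimum: 88288.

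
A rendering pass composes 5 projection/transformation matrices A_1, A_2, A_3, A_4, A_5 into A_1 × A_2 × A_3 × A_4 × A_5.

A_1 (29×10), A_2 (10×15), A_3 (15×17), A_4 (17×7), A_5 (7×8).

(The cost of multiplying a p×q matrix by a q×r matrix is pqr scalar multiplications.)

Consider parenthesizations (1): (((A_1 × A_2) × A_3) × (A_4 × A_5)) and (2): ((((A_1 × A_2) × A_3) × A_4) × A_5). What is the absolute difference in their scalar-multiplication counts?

Order (1) = (((A_1 × A_2) × A_3) × (A_4 × A_5)): (A_1 × A_2): 29×10 by 10×15 → 29×15, cost 29·10·15 = 4350; ((A_1 × A_2) × A_3): 29×15 by 15×17 → 29×17, cost 29·15·17 = 7395; cumulative 11745; (A_4 × A_5): 17×7 by 7×8 → 17×8, cost 17·7·8 = 952; (((A_1 × A_2) × A_3) × (A_4 × A_5)): 29×17 by 17×8 → 29×8, cost 29·17·8 = 3944; cumulative 16641. Total 16641.
Order (2) = ((((A_1 × A_2) × A_3) × A_4) × A_5): (A_1 × A_2): 29×10 by 10×15 → 29×15, cost 29·10·15 = 4350; ((A_1 × A_2) × A_3): 29×15 by 15×17 → 29×17, cost 29·15·17 = 7395; cumulative 11745; (((A_1 × A_2) × A_3) × A_4): 29×17 by 17×7 → 29×7, cost 29·17·7 = 3451; cumulative 15196; ((((A_1 × A_2) × A_3) × A_4) × A_5): 29×7 by 7×8 → 29×8, cost 29·7·8 = 1624; cumulative 16820. Total 16820.
Difference: |16641 − 16820| = 179.

179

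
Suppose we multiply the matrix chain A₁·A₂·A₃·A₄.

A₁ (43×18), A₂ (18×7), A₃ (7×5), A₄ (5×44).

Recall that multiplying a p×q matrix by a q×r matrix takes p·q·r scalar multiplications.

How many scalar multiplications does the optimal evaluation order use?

Adjacent pairs: A₁A₂ = 43·18·7 = 5418; A₂A₃ = 18·7·5 = 630; A₃A₄ = 7·5·44 = 1540.
Length 3: A₁..A₃: k=1: 0+630+43·18·5=4500; k=2: 5418+0+43·7·5=6923 → min 4500 | A₂..A₄: k=2: 0+1540+18·7·44=7084; k=3: 630+0+18·5·44=4590 → min 4590.
Length 4: A₁..A₄: k=1: 0+4590+43·18·44=38646; k=2: 5418+1540+43·7·44=20202; k=3: 4500+0+43·5·44=13960 → min 13960.
Optimal order: ((A₁·(A₂·A₃))·A₄) with cost 13960.

13960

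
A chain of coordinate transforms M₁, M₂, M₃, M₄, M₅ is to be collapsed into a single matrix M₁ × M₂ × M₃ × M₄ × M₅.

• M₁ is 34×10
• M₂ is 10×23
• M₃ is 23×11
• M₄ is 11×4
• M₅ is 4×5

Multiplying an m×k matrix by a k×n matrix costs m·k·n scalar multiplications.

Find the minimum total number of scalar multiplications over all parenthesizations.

Adjacent pairs: M₁M₂ = 34·10·23 = 7820; M₂M₃ = 10·23·11 = 2530; M₃M₄ = 23·11·4 = 1012; M₄M₅ = 11·4·5 = 220.
Length 3: M₁..M₃: k=1: 0+2530+34·10·11=6270; k=2: 7820+0+34·23·11=16422 → min 6270 | M₂..M₄: k=2: 0+1012+10·23·4=1932; k=3: 2530+0+10·11·4=2970 → min 1932 | M₃..M₅: k=3: 0+220+23·11·5=1485; k=4: 1012+0+23·4·5=1472 → min 1472.
Length 4: M₁..M₄: k=1: 0+1932+34·10·4=3292; k=2: 7820+1012+34·23·4=11960; k=3: 6270+0+34·11·4=7766 → min 3292 | M₂..M₅: k=2: 0+1472+10·23·5=2622; k=3: 2530+220+10·11·5=3300; k=4: 1932+0+10·4·5=2132 → min 2132.
Length 5: M₁..M₅: k=1: 0+2132+34·10·5=3832; k=2: 7820+1472+34·23·5=13202; k=3: 6270+220+34·11·5=8360; k=4: 3292+0+34·4·5=3972 → min 3832.
Optimal order: (M₁ × ((M₂ × (M₃ × M₄)) × M₅)) with cost 3832.

3832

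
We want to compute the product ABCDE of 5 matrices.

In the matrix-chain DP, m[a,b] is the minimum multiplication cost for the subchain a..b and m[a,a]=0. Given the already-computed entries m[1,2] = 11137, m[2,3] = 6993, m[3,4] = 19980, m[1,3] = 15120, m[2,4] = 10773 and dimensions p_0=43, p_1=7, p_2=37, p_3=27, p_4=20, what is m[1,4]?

m[1,4] = min over k∈[1,3] of m[1,k]+m[k+1,4]+p_{0}·p_k·p_{4}.
k=1: 0 + 10773 + 43·7·20 = 16793; k=2: 11137 + 19980 + 43·37·20 = 62937; k=3: 15120 + 0 + 43·27·20 = 38340.
Minimum: 16793 at k=1.

16793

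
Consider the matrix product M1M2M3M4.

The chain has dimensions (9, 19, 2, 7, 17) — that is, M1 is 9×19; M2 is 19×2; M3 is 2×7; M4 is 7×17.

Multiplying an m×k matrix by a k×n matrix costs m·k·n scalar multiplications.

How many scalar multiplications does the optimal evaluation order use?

Adjacent pairs: M1M2 = 9·19·2 = 342; M2M3 = 19·2·7 = 266; M3M4 = 2·7·17 = 238.
Length 3: M1..M3: k=1: 0+266+9·19·7=1463; k=2: 342+0+9·2·7=468 → min 468 | M2..M4: k=2: 0+238+19·2·17=884; k=3: 266+0+19·7·17=2527 → min 884.
Length 4: M1..M4: k=1: 0+884+9·19·17=3791; k=2: 342+238+9·2·17=886; k=3: 468+0+9·7·17=1539 → min 886.
Optimal order: ((M1M2)(M3M4)) with cost 886.

886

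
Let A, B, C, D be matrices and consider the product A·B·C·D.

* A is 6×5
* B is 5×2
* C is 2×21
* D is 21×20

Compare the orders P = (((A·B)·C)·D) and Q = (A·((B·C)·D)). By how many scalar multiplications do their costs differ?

78

Order P = (((A·B)·C)·D): (A·B): 6×5 by 5×2 → 6×2, cost 6·5·2 = 60; ((A·B)·C): 6×2 by 2×21 → 6×21, cost 6·2·21 = 252; cumulative 312; (((A·B)·C)·D): 6×21 by 21×20 → 6×20, cost 6·21·20 = 2520; cumulative 2832. Total 2832.
Order Q = (A·((B·C)·D)): (B·C): 5×2 by 2×21 → 5×21, cost 5·2·21 = 210; ((B·C)·D): 5×21 by 21×20 → 5×20, cost 5·21·20 = 2100; cumulative 2310; (A·((B·C)·D)): 6×5 by 5×20 → 6×20, cost 6·5·20 = 600; cumulative 2910. Total 2910.
Difference: |2832 − 2910| = 78.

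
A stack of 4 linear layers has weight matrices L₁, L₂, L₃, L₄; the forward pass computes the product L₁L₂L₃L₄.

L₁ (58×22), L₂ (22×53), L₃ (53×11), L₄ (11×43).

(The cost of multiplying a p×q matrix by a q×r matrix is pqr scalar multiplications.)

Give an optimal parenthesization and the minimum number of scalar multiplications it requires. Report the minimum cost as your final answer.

54296

Adjacent pairs: L₁L₂ = 58·22·53 = 67628; L₂L₃ = 22·53·11 = 12826; L₃L₄ = 53·11·43 = 25069.
Length 3: L₁..L₃: k=1: 0+12826+58·22·11=26862; k=2: 67628+0+58·53·11=101442 → min 26862 | L₂..L₄: k=2: 0+25069+22·53·43=75207; k=3: 12826+0+22·11·43=23232 → min 23232.
Length 4: L₁..L₄: k=1: 0+23232+58·22·43=78100; k=2: 67628+25069+58·53·43=224879; k=3: 26862+0+58·11·43=54296 → min 54296.
Optimal parenthesization: ((L₁(L₂L₃))L₄) with cost 54296.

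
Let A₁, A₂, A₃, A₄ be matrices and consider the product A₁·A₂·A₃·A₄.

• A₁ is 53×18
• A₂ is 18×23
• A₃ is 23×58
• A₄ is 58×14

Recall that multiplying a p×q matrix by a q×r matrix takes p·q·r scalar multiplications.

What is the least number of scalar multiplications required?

Adjacent pairs: A₁A₂ = 53·18·23 = 21942; A₂A₃ = 18·23·58 = 24012; A₃A₄ = 23·58·14 = 18676.
Length 3: A₁..A₃: k=1: 0+24012+53·18·58=79344; k=2: 21942+0+53·23·58=92644 → min 79344 | A₂..A₄: k=2: 0+18676+18·23·14=24472; k=3: 24012+0+18·58·14=38628 → min 24472.
Length 4: A₁..A₄: k=1: 0+24472+53·18·14=37828; k=2: 21942+18676+53·23·14=57684; k=3: 79344+0+53·58·14=122380 → min 37828.
Optimal order: (A₁·(A₂·(A₃·A₄))) with cost 37828.

37828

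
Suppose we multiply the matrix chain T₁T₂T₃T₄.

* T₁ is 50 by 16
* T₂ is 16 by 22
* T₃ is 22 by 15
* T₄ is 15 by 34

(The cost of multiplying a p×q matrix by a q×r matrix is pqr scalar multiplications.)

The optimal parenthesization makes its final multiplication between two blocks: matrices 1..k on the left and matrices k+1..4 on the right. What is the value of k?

Adjacent pairs: T₁T₂ = 50·16·22 = 17600; T₂T₃ = 16·22·15 = 5280; T₃T₄ = 22·15·34 = 11220.
Length 3: T₁..T₃: k=1: 0+5280+50·16·15=17280; k=2: 17600+0+50·22·15=34100 → min 17280 | T₂..T₄: k=2: 0+11220+16·22·34=23188; k=3: 5280+0+16·15·34=13440 → min 13440.
Top-level splits: k=1: (T₁..T₁)·(T₂..T₄) → 0+13440+50·16·34 = 40640; k=2: (T₁..T₂)·(T₃..T₄) → 17600+11220+50·22·34 = 66220; k=3: (T₁..T₃)·(T₄..T₄) → 17280+0+50·15·34 = 42780.
Best split is after T₁, i.e. k = 1.

1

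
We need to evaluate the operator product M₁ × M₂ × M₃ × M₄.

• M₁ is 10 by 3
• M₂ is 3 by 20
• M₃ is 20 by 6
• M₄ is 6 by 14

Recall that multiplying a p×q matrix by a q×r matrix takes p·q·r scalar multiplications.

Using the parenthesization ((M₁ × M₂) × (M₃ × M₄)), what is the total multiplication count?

(M₁ × M₂): 10×3 by 3×20 → 10×20, cost 10·3·20 = 600
(M₃ × M₄): 20×6 by 6×14 → 20×14, cost 20·6·14 = 1680
((M₁ × M₂) × (M₃ × M₄)): 10×20 by 20×14 → 10×14, cost 10·20·14 = 2800; cumulative 5080
Total: 5080 scalar multiplications.

5080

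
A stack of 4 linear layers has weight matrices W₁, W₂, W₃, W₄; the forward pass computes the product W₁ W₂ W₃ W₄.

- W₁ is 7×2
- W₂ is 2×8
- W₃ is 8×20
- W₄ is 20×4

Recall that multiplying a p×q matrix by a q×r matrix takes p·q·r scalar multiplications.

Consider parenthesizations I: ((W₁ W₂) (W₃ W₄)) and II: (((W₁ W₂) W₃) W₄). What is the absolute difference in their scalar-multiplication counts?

816

Order I = ((W₁ W₂) (W₃ W₄)): (W₁ W₂): 7×2 by 2×8 → 7×8, cost 7·2·8 = 112; (W₃ W₄): 8×20 by 20×4 → 8×4, cost 8·20·4 = 640; ((W₁ W₂) (W₃ W₄)): 7×8 by 8×4 → 7×4, cost 7·8·4 = 224; cumulative 976. Total 976.
Order II = (((W₁ W₂) W₃) W₄): (W₁ W₂): 7×2 by 2×8 → 7×8, cost 7·2·8 = 112; ((W₁ W₂) W₃): 7×8 by 8×20 → 7×20, cost 7·8·20 = 1120; cumulative 1232; (((W₁ W₂) W₃) W₄): 7×20 by 20×4 → 7×4, cost 7·20·4 = 560; cumulative 1792. Total 1792.
Difference: |976 − 1792| = 816.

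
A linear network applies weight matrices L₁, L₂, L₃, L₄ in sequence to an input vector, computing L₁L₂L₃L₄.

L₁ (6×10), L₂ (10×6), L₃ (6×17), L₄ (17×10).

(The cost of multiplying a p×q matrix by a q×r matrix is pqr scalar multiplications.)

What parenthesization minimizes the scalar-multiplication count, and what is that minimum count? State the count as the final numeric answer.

1740

Adjacent pairs: L₁L₂ = 6·10·6 = 360; L₂L₃ = 10·6·17 = 1020; L₃L₄ = 6·17·10 = 1020.
Length 3: L₁..L₃: k=1: 0+1020+6·10·17=2040; k=2: 360+0+6·6·17=972 → min 972 | L₂..L₄: k=2: 0+1020+10·6·10=1620; k=3: 1020+0+10·17·10=2720 → min 1620.
Length 4: L₁..L₄: k=1: 0+1620+6·10·10=2220; k=2: 360+1020+6·6·10=1740; k=3: 972+0+6·17·10=1992 → min 1740.
Optimal parenthesization: ((L₁L₂)(L₃L₄)) with cost 1740.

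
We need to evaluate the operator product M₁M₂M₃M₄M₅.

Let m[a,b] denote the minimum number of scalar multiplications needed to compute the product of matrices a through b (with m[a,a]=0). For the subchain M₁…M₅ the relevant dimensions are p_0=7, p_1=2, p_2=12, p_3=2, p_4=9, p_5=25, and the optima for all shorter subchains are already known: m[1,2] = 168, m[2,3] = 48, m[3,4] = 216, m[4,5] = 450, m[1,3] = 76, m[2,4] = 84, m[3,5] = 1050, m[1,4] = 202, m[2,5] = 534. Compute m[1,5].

m[1,5] = min over k∈[1,4] of m[1,k]+m[k+1,5]+p_{0}·p_k·p_{5}.
k=1: 0 + 534 + 7·2·25 = 884; k=2: 168 + 1050 + 7·12·25 = 3318; k=3: 76 + 450 + 7·2·25 = 876; k=4: 202 + 0 + 7·9·25 = 1777.
Minimum: 876 at k=3.

876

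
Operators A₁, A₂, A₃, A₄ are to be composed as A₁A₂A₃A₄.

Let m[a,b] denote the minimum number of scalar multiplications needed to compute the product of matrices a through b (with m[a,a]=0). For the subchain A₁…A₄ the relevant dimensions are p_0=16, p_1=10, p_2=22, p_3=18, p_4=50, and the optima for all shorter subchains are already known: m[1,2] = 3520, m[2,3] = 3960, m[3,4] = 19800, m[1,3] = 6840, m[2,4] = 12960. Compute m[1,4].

m[1,4] = min over k∈[1,3] of m[1,k]+m[k+1,4]+p_{0}·p_k·p_{4}.
k=1: 0 + 12960 + 16·10·50 = 20960; k=2: 3520 + 19800 + 16·22·50 = 40920; k=3: 6840 + 0 + 16·18·50 = 21240.
Minimum: 20960 at k=1.

20960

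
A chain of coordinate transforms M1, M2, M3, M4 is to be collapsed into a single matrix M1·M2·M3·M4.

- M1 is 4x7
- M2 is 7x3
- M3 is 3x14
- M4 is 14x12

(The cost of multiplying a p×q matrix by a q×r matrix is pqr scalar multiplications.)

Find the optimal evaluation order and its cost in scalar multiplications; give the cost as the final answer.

Adjacent pairs: M1M2 = 4·7·3 = 84; M2M3 = 7·3·14 = 294; M3M4 = 3·14·12 = 504.
Length 3: M1..M3: k=1: 0+294+4·7·14=686; k=2: 84+0+4·3·14=252 → min 252 | M2..M4: k=2: 0+504+7·3·12=756; k=3: 294+0+7·14·12=1470 → min 756.
Length 4: M1..M4: k=1: 0+756+4·7·12=1092; k=2: 84+504+4·3·12=732; k=3: 252+0+4·14·12=924 → min 732.
Optimal parenthesization: ((M1·M2)·(M3·M4)) with cost 732.

732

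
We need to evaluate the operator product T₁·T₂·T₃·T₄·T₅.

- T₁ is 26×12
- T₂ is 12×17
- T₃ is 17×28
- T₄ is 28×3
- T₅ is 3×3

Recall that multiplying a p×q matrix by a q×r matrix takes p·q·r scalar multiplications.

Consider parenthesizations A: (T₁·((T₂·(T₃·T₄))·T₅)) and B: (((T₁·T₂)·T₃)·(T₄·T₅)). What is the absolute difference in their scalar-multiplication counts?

17032

Order A = (T₁·((T₂·(T₃·T₄))·T₅)): (T₃·T₄): 17×28 by 28×3 → 17×3, cost 17·28·3 = 1428; (T₂·(T₃·T₄)): 12×17 by 17×3 → 12×3, cost 12·17·3 = 612; cumulative 2040; ((T₂·(T₃·T₄))·T₅): 12×3 by 3×3 → 12×3, cost 12·3·3 = 108; cumulative 2148; (T₁·((T₂·(T₃·T₄))·T₅)): 26×12 by 12×3 → 26×3, cost 26·12·3 = 936; cumulative 3084. Total 3084.
Order B = (((T₁·T₂)·T₃)·(T₄·T₅)): (T₁·T₂): 26×12 by 12×17 → 26×17, cost 26·12·17 = 5304; ((T₁·T₂)·T₃): 26×17 by 17×28 → 26×28, cost 26·17·28 = 12376; cumulative 17680; (T₄·T₅): 28×3 by 3×3 → 28×3, cost 28·3·3 = 252; (((T₁·T₂)·T₃)·(T₄·T₅)): 26×28 by 28×3 → 26×3, cost 26·28·3 = 2184; cumulative 20116. Total 20116.
Difference: |3084 − 20116| = 17032.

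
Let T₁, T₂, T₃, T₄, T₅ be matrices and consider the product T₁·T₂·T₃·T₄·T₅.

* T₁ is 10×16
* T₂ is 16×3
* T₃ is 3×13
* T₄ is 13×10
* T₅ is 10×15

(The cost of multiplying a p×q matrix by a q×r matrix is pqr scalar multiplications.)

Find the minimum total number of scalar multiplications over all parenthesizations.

Adjacent pairs: T₁T₂ = 10·16·3 = 480; T₂T₃ = 16·3·13 = 624; T₃T₄ = 3·13·10 = 390; T₄T₅ = 13·10·15 = 1950.
Length 3: T₁..T₃: k=1: 0+624+10·16·13=2704; k=2: 480+0+10·3·13=870 → min 870 | T₂..T₄: k=2: 0+390+16·3·10=870; k=3: 624+0+16·13·10=2704 → min 870 | T₃..T₅: k=3: 0+1950+3·13·15=2535; k=4: 390+0+3·10·15=840 → min 840.
Length 4: T₁..T₄: k=1: 0+870+10·16·10=2470; k=2: 480+390+10·3·10=1170; k=3: 870+0+10·13·10=2170 → min 1170 | T₂..T₅: k=2: 0+840+16·3·15=1560; k=3: 624+1950+16·13·15=5694; k=4: 870+0+16·10·15=3270 → min 1560.
Length 5: T₁..T₅: k=1: 0+1560+10·16·15=3960; k=2: 480+840+10·3·15=1770; k=3: 870+1950+10·13·15=4770; k=4: 1170+0+10·10·15=2670 → min 1770.
Optimal order: ((T₁·T₂)·((T₃·T₄)·T₅)) with cost 1770.

1770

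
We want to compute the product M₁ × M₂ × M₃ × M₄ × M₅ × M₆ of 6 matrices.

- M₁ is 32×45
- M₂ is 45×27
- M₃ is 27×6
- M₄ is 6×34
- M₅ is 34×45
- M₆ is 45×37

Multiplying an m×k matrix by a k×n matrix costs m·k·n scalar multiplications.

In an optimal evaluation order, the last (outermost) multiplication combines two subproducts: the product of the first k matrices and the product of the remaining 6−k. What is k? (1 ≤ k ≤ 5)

Adjacent pairs: M₁M₂ = 32·45·27 = 38880; M₂M₃ = 45·27·6 = 7290; M₃M₄ = 27·6·34 = 5508; M₄M₅ = 6·34·45 = 9180; M₅M₆ = 34·45·37 = 56610.
Length 3: M₁..M₃: k=1: 0+7290+32·45·6=15930; k=2: 38880+0+32·27·6=44064 → min 15930 | M₂..M₄: k=2: 0+5508+45·27·34=46818; k=3: 7290+0+45·6·34=16470 → min 16470 | M₃..M₅: k=3: 0+9180+27·6·45=16470; k=4: 5508+0+27·34·45=46818 → min 16470 | M₄..M₆: k=4: 0+56610+6·34·37=64158; k=5: 9180+0+6·45·37=19170 → min 19170.
Length 4: M₁..M₄: k=1: 0+16470+32·45·34=65430; k=2: 38880+5508+32·27·34=73764; k=3: 15930+0+32·6·34=22458 → min 22458 | M₂..M₅: k=2: 0+16470+45·27·45=71145; k=3: 7290+9180+45·6·45=28620; k=4: 16470+0+45·34·45=85320 → min 28620 | M₃..M₆: k=3: 0+19170+27·6·37=25164; k=4: 5508+56610+27·34·37=96084; k=5: 16470+0+27·45·37=61425 → min 25164.
Length 5: M₁..M₅: k=1: 0+28620+32·45·45=93420; k=2: 38880+16470+32·27·45=94230; k=3: 15930+9180+32·6·45=33750; k=4: 22458+0+32·34·45=71418 → min 33750 | M₂..M₆: k=2: 0+25164+45·27·37=70119; k=3: 7290+19170+45·6·37=36450; k=4: 16470+56610+45·34·37=129690; k=5: 28620+0+45·45·37=103545 → min 36450.
Top-level splits: k=1: (M₁..M₁)·(M₂..M₆) → 0+36450+32·45·37 = 89730; k=2: (M₁..M₂)·(M₃..M₆) → 38880+25164+32·27·37 = 96012; k=3: (M₁..M₃)·(M₄..M₆) → 15930+19170+32·6·37 = 42204; k=4: (M₁..M₄)·(M₅..M₆) → 22458+56610+32·34·37 = 119324; k=5: (M₁..M₅)·(M₆..M₆) → 33750+0+32·45·37 = 87030.
Best split is after M₃, i.e. k = 3.

3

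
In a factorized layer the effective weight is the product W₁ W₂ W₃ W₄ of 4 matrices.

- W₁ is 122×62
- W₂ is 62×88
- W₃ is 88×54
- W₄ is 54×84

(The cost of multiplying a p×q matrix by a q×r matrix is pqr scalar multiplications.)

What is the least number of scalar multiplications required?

Adjacent pairs: W₁W₂ = 122·62·88 = 665632; W₂W₃ = 62·88·54 = 294624; W₃W₄ = 88·54·84 = 399168.
Length 3: W₁..W₃: k=1: 0+294624+122·62·54=703080; k=2: 665632+0+122·88·54=1245376 → min 703080 | W₂..W₄: k=2: 0+399168+62·88·84=857472; k=3: 294624+0+62·54·84=575856 → min 575856.
Length 4: W₁..W₄: k=1: 0+575856+122·62·84=1211232; k=2: 665632+399168+122·88·84=1966624; k=3: 703080+0+122·54·84=1256472 → min 1211232.
Optimal order: (W₁ ((W₂ W₃) W₄)) with cost 1211232.

1211232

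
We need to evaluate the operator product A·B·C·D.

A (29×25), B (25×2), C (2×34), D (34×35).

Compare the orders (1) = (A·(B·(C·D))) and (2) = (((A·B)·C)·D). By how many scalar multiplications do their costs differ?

8427

Order (1) = (A·(B·(C·D))): (C·D): 2×34 by 34×35 → 2×35, cost 2·34·35 = 2380; (B·(C·D)): 25×2 by 2×35 → 25×35, cost 25·2·35 = 1750; cumulative 4130; (A·(B·(C·D))): 29×25 by 25×35 → 29×35, cost 29·25·35 = 25375; cumulative 29505. Total 29505.
Order (2) = (((A·B)·C)·D): (A·B): 29×25 by 25×2 → 29×2, cost 29·25·2 = 1450; ((A·B)·C): 29×2 by 2×34 → 29×34, cost 29·2·34 = 1972; cumulative 3422; (((A·B)·C)·D): 29×34 by 34×35 → 29×35, cost 29·34·35 = 34510; cumulative 37932. Total 37932.
Difference: |29505 − 37932| = 8427.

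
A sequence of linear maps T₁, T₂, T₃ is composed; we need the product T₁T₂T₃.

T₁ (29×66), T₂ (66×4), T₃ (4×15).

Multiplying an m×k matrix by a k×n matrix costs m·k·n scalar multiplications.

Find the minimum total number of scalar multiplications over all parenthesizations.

Order (T₁(T₂T₃)): (T₂T₃): 66×4 by 4×15 → 66×15, cost 66·4·15 = 3960; (T₁(T₂T₃)): 29×66 by 66×15 → 29×15, cost 29·66·15 = 28710; cumulative 32670. Total 32670.
Order ((T₁T₂)T₃): (T₁T₂): 29×66 by 66×4 → 29×4, cost 29·66·4 = 7656; ((T₁T₂)T₃): 29×4 by 4×15 → 29×15, cost 29·4·15 = 1740; cumulative 9396. Total 9396.
Minimum: 9396.

9396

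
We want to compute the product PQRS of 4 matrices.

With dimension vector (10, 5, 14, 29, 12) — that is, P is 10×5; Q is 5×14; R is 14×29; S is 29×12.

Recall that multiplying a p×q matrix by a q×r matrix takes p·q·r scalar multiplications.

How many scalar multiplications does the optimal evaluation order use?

Adjacent pairs: PQ = 10·5·14 = 700; QR = 5·14·29 = 2030; RS = 14·29·12 = 4872.
Length 3: P..R: k=1: 0+2030+10·5·29=3480; k=2: 700+0+10·14·29=4760 → min 3480 | Q..S: k=2: 0+4872+5·14·12=5712; k=3: 2030+0+5·29·12=3770 → min 3770.
Length 4: P..S: k=1: 0+3770+10·5·12=4370; k=2: 700+4872+10·14·12=7252; k=3: 3480+0+10·29·12=6960 → min 4370.
Optimal order: (P((QR)S)) with cost 4370.

4370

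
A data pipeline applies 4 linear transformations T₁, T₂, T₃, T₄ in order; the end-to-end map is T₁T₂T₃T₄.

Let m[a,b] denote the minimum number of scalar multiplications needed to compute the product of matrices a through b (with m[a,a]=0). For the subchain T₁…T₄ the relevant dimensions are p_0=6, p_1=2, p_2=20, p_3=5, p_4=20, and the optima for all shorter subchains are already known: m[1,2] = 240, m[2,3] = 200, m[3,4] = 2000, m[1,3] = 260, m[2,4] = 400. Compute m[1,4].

m[1,4] = min over k∈[1,3] of m[1,k]+m[k+1,4]+p_{0}·p_k·p_{4}.
k=1: 0 + 400 + 6·2·20 = 640; k=2: 240 + 2000 + 6·20·20 = 4640; k=3: 260 + 0 + 6·5·20 = 860.
Minimum: 640 at k=1.

640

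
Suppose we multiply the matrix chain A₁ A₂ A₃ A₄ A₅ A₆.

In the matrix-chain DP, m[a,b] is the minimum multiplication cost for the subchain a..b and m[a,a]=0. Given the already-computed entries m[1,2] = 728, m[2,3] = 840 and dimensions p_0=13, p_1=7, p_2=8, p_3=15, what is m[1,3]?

2205

m[1,3] = min over k∈[1,2] of m[1,k]+m[k+1,3]+p_{0}·p_k·p_{3}.
k=1: 0 + 840 + 13·7·15 = 2205; k=2: 728 + 0 + 13·8·15 = 2288.
Minimum: 2205 at k=1.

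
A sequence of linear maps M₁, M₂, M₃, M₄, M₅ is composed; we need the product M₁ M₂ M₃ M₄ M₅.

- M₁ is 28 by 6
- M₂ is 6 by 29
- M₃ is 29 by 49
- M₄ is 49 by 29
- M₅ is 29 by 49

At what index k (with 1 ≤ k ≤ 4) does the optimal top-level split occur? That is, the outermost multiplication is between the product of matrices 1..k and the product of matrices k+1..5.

Adjacent pairs: M₁M₂ = 28·6·29 = 4872; M₂M₃ = 6·29·49 = 8526; M₃M₄ = 29·49·29 = 41209; M₄M₅ = 49·29·49 = 69629.
Length 3: M₁..M₃: k=1: 0+8526+28·6·49=16758; k=2: 4872+0+28·29·49=44660 → min 16758 | M₂..M₄: k=2: 0+41209+6·29·29=46255; k=3: 8526+0+6·49·29=17052 → min 17052 | M₃..M₅: k=3: 0+69629+29·49·49=139258; k=4: 41209+0+29·29·49=82418 → min 82418.
Length 4: M₁..M₄: k=1: 0+17052+28·6·29=21924; k=2: 4872+41209+28·29·29=69629; k=3: 16758+0+28·49·29=56546 → min 21924 | M₂..M₅: k=2: 0+82418+6·29·49=90944; k=3: 8526+69629+6·49·49=92561; k=4: 17052+0+6·29·49=25578 → min 25578.
Top-level splits: k=1: (M₁..M₁)·(M₂..M₅) → 0+25578+28·6·49 = 33810; k=2: (M₁..M₂)·(M₃..M₅) → 4872+82418+28·29·49 = 127078; k=3: (M₁..M₃)·(M₄..M₅) → 16758+69629+28·49·49 = 153615; k=4: (M₁..M₄)·(M₅..M₅) → 21924+0+28·29·49 = 61712.
Best split is after M₁, i.e. k = 1.

1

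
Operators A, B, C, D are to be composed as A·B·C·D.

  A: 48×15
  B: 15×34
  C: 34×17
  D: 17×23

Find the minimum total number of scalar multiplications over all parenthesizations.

31095

Adjacent pairs: AB = 48·15·34 = 24480; BC = 15·34·17 = 8670; CD = 34·17·23 = 13294.
Length 3: A..C: k=1: 0+8670+48·15·17=20910; k=2: 24480+0+48·34·17=52224 → min 20910 | B..D: k=2: 0+13294+15·34·23=25024; k=3: 8670+0+15·17·23=14535 → min 14535.
Length 4: A..D: k=1: 0+14535+48·15·23=31095; k=2: 24480+13294+48·34·23=75310; k=3: 20910+0+48·17·23=39678 → min 31095.
Optimal order: (A·((B·C)·D)) with cost 31095.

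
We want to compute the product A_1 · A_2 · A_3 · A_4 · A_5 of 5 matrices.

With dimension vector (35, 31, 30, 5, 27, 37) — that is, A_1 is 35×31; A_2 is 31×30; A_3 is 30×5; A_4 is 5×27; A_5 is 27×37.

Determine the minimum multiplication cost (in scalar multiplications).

21545

Adjacent pairs: A_1A_2 = 35·31·30 = 32550; A_2A_3 = 31·30·5 = 4650; A_3A_4 = 30·5·27 = 4050; A_4A_5 = 5·27·37 = 4995.
Length 3: A_1..A_3: k=1: 0+4650+35·31·5=10075; k=2: 32550+0+35·30·5=37800 → min 10075 | A_2..A_4: k=2: 0+4050+31·30·27=29160; k=3: 4650+0+31·5·27=8835 → min 8835 | A_3..A_5: k=3: 0+4995+30·5·37=10545; k=4: 4050+0+30·27·37=34020 → min 10545.
Length 4: A_1..A_4: k=1: 0+8835+35·31·27=38130; k=2: 32550+4050+35·30·27=64950; k=3: 10075+0+35·5·27=14800 → min 14800 | A_2..A_5: k=2: 0+10545+31·30·37=44955; k=3: 4650+4995+31·5·37=15380; k=4: 8835+0+31·27·37=39804 → min 15380.
Length 5: A_1..A_5: k=1: 0+15380+35·31·37=55525; k=2: 32550+10545+35·30·37=81945; k=3: 10075+4995+35·5·37=21545; k=4: 14800+0+35·27·37=49765 → min 21545.
Optimal order: ((A_1 · (A_2 · A_3)) · (A_4 · A_5)) with cost 21545.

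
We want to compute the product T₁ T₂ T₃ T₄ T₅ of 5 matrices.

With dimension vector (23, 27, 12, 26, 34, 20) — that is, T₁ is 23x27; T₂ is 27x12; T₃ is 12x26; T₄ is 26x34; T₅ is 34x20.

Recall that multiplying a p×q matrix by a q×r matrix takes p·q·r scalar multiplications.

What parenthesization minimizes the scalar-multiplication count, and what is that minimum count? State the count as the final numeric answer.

Adjacent pairs: T₁T₂ = 23·27·12 = 7452; T₂T₃ = 27·12·26 = 8424; T₃T₄ = 12·26·34 = 10608; T₄T₅ = 26·34·20 = 17680.
Length 3: T₁..T₃: k=1: 0+8424+23·27·26=24570; k=2: 7452+0+23·12·26=14628 → min 14628 | T₂..T₄: k=2: 0+10608+27·12·34=21624; k=3: 8424+0+27·26·34=32292 → min 21624 | T₃..T₅: k=3: 0+17680+12·26·20=23920; k=4: 10608+0+12·34·20=18768 → min 18768.
Length 4: T₁..T₄: k=1: 0+21624+23·27·34=42738; k=2: 7452+10608+23·12·34=27444; k=3: 14628+0+23·26·34=34960 → min 27444 | T₂..T₅: k=2: 0+18768+27·12·20=25248; k=3: 8424+17680+27·26·20=40144; k=4: 21624+0+27·34·20=39984 → min 25248.
Length 5: T₁..T₅: k=1: 0+25248+23·27·20=37668; k=2: 7452+18768+23·12·20=31740; k=3: 14628+17680+23·26·20=44268; k=4: 27444+0+23·34·20=43084 → min 31740.
Optimal parenthesization: ((T₁ T₂) ((T₃ T₄) T₅)) with cost 31740.

31740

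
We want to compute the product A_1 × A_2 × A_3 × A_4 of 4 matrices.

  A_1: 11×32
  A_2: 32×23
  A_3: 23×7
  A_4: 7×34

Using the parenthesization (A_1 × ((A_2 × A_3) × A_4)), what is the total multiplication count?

24736

(A_2 × A_3): 32×23 by 23×7 → 32×7, cost 32·23·7 = 5152
((A_2 × A_3) × A_4): 32×7 by 7×34 → 32×34, cost 32·7·34 = 7616; cumulative 12768
(A_1 × ((A_2 × A_3) × A_4)): 11×32 by 32×34 → 11×34, cost 11·32·34 = 11968; cumulative 24736
Total: 24736 scalar multiplications.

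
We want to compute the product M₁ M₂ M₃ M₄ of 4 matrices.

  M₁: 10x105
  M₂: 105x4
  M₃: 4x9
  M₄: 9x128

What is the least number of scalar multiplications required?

Adjacent pairs: M₁M₂ = 10·105·4 = 4200; M₂M₃ = 105·4·9 = 3780; M₃M₄ = 4·9·128 = 4608.
Length 3: M₁..M₃: k=1: 0+3780+10·105·9=13230; k=2: 4200+0+10·4·9=4560 → min 4560 | M₂..M₄: k=2: 0+4608+105·4·128=58368; k=3: 3780+0+105·9·128=124740 → min 58368.
Length 4: M₁..M₄: k=1: 0+58368+10·105·128=192768; k=2: 4200+4608+10·4·128=13928; k=3: 4560+0+10·9·128=16080 → min 13928.
Optimal order: ((M₁ M₂) (M₃ M₄)) with cost 13928.

13928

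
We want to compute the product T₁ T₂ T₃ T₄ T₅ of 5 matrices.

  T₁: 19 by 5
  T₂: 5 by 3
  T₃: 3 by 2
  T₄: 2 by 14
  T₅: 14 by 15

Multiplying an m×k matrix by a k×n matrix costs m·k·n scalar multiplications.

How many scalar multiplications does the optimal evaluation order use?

Adjacent pairs: T₁T₂ = 19·5·3 = 285; T₂T₃ = 5·3·2 = 30; T₃T₄ = 3·2·14 = 84; T₄T₅ = 2·14·15 = 420.
Length 3: T₁..T₃: k=1: 0+30+19·5·2=220; k=2: 285+0+19·3·2=399 → min 220 | T₂..T₄: k=2: 0+84+5·3·14=294; k=3: 30+0+5·2·14=170 → min 170 | T₃..T₅: k=3: 0+420+3·2·15=510; k=4: 84+0+3·14·15=714 → min 510.
Length 4: T₁..T₄: k=1: 0+170+19·5·14=1500; k=2: 285+84+19·3·14=1167; k=3: 220+0+19·2·14=752 → min 752 | T₂..T₅: k=2: 0+510+5·3·15=735; k=3: 30+420+5·2·15=600; k=4: 170+0+5·14·15=1220 → min 600.
Length 5: T₁..T₅: k=1: 0+600+19·5·15=2025; k=2: 285+510+19·3·15=1650; k=3: 220+420+19·2·15=1210; k=4: 752+0+19·14·15=4742 → min 1210.
Optimal order: ((T₁ (T₂ T₃)) (T₄ T₅)) with cost 1210.

1210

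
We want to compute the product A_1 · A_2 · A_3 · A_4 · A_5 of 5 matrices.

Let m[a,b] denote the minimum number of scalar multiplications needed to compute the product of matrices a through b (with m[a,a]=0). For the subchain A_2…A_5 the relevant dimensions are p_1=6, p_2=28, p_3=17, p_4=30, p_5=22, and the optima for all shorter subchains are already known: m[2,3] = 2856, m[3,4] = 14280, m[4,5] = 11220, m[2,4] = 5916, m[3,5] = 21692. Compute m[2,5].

9876

m[2,5] = min over k∈[2,4] of m[2,k]+m[k+1,5]+p_{1}·p_k·p_{5}.
k=2: 0 + 21692 + 6·28·22 = 25388; k=3: 2856 + 11220 + 6·17·22 = 16320; k=4: 5916 + 0 + 6·30·22 = 9876.
Minimum: 9876 at k=4.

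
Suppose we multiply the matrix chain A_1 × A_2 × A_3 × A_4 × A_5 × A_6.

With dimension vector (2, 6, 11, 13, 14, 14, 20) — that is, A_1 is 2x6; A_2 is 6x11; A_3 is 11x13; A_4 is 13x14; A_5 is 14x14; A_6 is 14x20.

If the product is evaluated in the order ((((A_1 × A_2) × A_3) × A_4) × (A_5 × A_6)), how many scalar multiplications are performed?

5262

(A_1 × A_2): 2×6 by 6×11 → 2×11, cost 2·6·11 = 132
((A_1 × A_2) × A_3): 2×11 by 11×13 → 2×13, cost 2·11·13 = 286; cumulative 418
(((A_1 × A_2) × A_3) × A_4): 2×13 by 13×14 → 2×14, cost 2·13·14 = 364; cumulative 782
(A_5 × A_6): 14×14 by 14×20 → 14×20, cost 14·14·20 = 3920
((((A_1 × A_2) × A_3) × A_4) × (A_5 × A_6)): 2×14 by 14×20 → 2×20, cost 2·14·20 = 560; cumulative 5262
Total: 5262 scalar multiplications.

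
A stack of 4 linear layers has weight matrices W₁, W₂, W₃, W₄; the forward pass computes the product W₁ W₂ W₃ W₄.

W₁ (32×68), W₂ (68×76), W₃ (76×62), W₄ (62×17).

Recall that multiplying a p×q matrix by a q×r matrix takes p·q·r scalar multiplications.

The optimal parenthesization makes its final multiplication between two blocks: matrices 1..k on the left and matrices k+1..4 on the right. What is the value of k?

1

Adjacent pairs: W₁W₂ = 32·68·76 = 165376; W₂W₃ = 68·76·62 = 320416; W₃W₄ = 76·62·17 = 80104.
Length 3: W₁..W₃: k=1: 0+320416+32·68·62=455328; k=2: 165376+0+32·76·62=316160 → min 316160 | W₂..W₄: k=2: 0+80104+68·76·17=167960; k=3: 320416+0+68·62·17=392088 → min 167960.
Top-level splits: k=1: (W₁..W₁)·(W₂..W₄) → 0+167960+32·68·17 = 204952; k=2: (W₁..W₂)·(W₃..W₄) → 165376+80104+32·76·17 = 286824; k=3: (W₁..W₃)·(W₄..W₄) → 316160+0+32·62·17 = 349888.
Best split is after W₁, i.e. k = 1.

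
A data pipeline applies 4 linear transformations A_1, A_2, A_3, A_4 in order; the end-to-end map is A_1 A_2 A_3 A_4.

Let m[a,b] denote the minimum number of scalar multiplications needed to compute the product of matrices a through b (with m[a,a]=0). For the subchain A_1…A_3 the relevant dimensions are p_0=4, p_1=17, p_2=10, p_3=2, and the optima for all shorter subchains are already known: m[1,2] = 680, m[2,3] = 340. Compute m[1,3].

m[1,3] = min over k∈[1,2] of m[1,k]+m[k+1,3]+p_{0}·p_k·p_{3}.
k=1: 0 + 340 + 4·17·2 = 476; k=2: 680 + 0 + 4·10·2 = 760.
Minimum: 476 at k=1.

476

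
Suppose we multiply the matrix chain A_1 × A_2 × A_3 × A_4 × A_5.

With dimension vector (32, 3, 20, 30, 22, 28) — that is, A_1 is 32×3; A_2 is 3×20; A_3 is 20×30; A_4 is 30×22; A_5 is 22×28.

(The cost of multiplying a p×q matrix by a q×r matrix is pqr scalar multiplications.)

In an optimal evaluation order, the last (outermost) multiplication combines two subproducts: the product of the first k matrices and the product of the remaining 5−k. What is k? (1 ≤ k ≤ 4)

1

Adjacent pairs: A_1A_2 = 32·3·20 = 1920; A_2A_3 = 3·20·30 = 1800; A_3A_4 = 20·30·22 = 13200; A_4A_5 = 30·22·28 = 18480.
Length 3: A_1..A_3: k=1: 0+1800+32·3·30=4680; k=2: 1920+0+32·20·30=21120 → min 4680 | A_2..A_4: k=2: 0+13200+3·20·22=14520; k=3: 1800+0+3·30·22=3780 → min 3780 | A_3..A_5: k=3: 0+18480+20·30·28=35280; k=4: 13200+0+20·22·28=25520 → min 25520.
Length 4: A_1..A_4: k=1: 0+3780+32·3·22=5892; k=2: 1920+13200+32·20·22=29200; k=3: 4680+0+32·30·22=25800 → min 5892 | A_2..A_5: k=2: 0+25520+3·20·28=27200; k=3: 1800+18480+3·30·28=22800; k=4: 3780+0+3·22·28=5628 → min 5628.
Top-level splits: k=1: (A_1..A_1)·(A_2..A_5) → 0+5628+32·3·28 = 8316; k=2: (A_1..A_2)·(A_3..A_5) → 1920+25520+32·20·28 = 45360; k=3: (A_1..A_3)·(A_4..A_5) → 4680+18480+32·30·28 = 50040; k=4: (A_1..A_4)·(A_5..A_5) → 5892+0+32·22·28 = 25604.
Best split is after A_1, i.e. k = 1.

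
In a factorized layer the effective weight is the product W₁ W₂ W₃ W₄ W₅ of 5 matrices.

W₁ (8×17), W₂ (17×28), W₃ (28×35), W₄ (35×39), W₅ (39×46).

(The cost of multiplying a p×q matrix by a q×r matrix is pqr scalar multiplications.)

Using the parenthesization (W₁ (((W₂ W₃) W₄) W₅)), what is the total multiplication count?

76619

(W₂ W₃): 17×28 by 28×35 → 17×35, cost 17·28·35 = 16660
((W₂ W₃) W₄): 17×35 by 35×39 → 17×39, cost 17·35·39 = 23205; cumulative 39865
(((W₂ W₃) W₄) W₅): 17×39 by 39×46 → 17×46, cost 17·39·46 = 30498; cumulative 70363
(W₁ (((W₂ W₃) W₄) W₅)): 8×17 by 17×46 → 8×46, cost 8·17·46 = 6256; cumulative 76619
Total: 76619 scalar multiplications.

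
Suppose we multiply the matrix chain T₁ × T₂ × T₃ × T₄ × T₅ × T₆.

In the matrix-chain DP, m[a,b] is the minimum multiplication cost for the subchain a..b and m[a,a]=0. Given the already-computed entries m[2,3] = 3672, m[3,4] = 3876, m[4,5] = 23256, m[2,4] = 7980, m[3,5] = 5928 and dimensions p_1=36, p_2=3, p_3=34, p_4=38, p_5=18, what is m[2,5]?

7872

m[2,5] = min over k∈[2,4] of m[2,k]+m[k+1,5]+p_{1}·p_k·p_{5}.
k=2: 0 + 5928 + 36·3·18 = 7872; k=3: 3672 + 23256 + 36·34·18 = 48960; k=4: 7980 + 0 + 36·38·18 = 32604.
Minimum: 7872 at k=2.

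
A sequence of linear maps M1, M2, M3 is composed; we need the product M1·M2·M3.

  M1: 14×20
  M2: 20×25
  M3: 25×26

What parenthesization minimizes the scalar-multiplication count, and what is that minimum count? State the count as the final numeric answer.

16100

(M1·(M2·M3)): cost 20280.
((M1·M2)·M3): cost 16100.
Optimal: ((M1·M2)·M3) with cost 16100.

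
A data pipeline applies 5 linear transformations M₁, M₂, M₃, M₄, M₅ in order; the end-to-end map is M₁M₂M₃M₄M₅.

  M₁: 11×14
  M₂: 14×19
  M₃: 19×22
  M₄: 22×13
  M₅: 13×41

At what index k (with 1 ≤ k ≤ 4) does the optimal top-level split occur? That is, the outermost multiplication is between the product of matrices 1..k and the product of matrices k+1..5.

4

Adjacent pairs: M₁M₂ = 11·14·19 = 2926; M₂M₃ = 14·19·22 = 5852; M₃M₄ = 19·22·13 = 5434; M₄M₅ = 22·13·41 = 11726.
Length 3: M₁..M₃: k=1: 0+5852+11·14·22=9240; k=2: 2926+0+11·19·22=7524 → min 7524 | M₂..M₄: k=2: 0+5434+14·19·13=8892; k=3: 5852+0+14·22·13=9856 → min 8892 | M₃..M₅: k=3: 0+11726+19·22·41=28864; k=4: 5434+0+19·13·41=15561 → min 15561.
Length 4: M₁..M₄: k=1: 0+8892+11·14·13=10894; k=2: 2926+5434+11·19·13=11077; k=3: 7524+0+11·22·13=10670 → min 10670 | M₂..M₅: k=2: 0+15561+14·19·41=26467; k=3: 5852+11726+14·22·41=30206; k=4: 8892+0+14·13·41=16354 → min 16354.
Top-level splits: k=1: (M₁..M₁)·(M₂..M₅) → 0+16354+11·14·41 = 22668; k=2: (M₁..M₂)·(M₃..M₅) → 2926+15561+11·19·41 = 27056; k=3: (M₁..M₃)·(M₄..M₅) → 7524+11726+11·22·41 = 29172; k=4: (M₁..M₄)·(M₅..M₅) → 10670+0+11·13·41 = 16533.
Best split is after M₄, i.e. k = 4.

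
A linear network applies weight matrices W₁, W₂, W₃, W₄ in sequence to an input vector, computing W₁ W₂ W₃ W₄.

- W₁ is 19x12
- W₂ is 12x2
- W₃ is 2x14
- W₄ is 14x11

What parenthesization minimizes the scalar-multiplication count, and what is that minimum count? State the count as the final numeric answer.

Adjacent pairs: W₁W₂ = 19·12·2 = 456; W₂W₃ = 12·2·14 = 336; W₃W₄ = 2·14·11 = 308.
Length 3: W₁..W₃: k=1: 0+336+19·12·14=3528; k=2: 456+0+19·2·14=988 → min 988 | W₂..W₄: k=2: 0+308+12·2·11=572; k=3: 336+0+12·14·11=2184 → min 572.
Length 4: W₁..W₄: k=1: 0+572+19·12·11=3080; k=2: 456+308+19·2·11=1182; k=3: 988+0+19·14·11=3914 → min 1182.
Optimal parenthesization: ((W₁ W₂) (W₃ W₄)) with cost 1182.

1182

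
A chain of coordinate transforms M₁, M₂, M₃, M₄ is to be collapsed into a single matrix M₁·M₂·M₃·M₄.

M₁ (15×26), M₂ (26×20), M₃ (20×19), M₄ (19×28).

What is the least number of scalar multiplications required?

Adjacent pairs: M₁M₂ = 15·26·20 = 7800; M₂M₃ = 26·20·19 = 9880; M₃M₄ = 20·19·28 = 10640.
Length 3: M₁..M₃: k=1: 0+9880+15·26·19=17290; k=2: 7800+0+15·20·19=13500 → min 13500 | M₂..M₄: k=2: 0+10640+26·20·28=25200; k=3: 9880+0+26·19·28=23712 → min 23712.
Length 4: M₁..M₄: k=1: 0+23712+15·26·28=34632; k=2: 7800+10640+15·20·28=26840; k=3: 13500+0+15·19·28=21480 → min 21480.
Optimal order: (((M₁·M₂)·M₃)·M₄) with cost 21480.

21480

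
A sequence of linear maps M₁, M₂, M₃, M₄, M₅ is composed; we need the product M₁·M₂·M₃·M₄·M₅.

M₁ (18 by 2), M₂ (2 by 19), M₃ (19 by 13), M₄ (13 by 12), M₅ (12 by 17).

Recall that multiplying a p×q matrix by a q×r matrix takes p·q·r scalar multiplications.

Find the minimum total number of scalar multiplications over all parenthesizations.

Adjacent pairs: M₁M₂ = 18·2·19 = 684; M₂M₃ = 2·19·13 = 494; M₃M₄ = 19·13·12 = 2964; M₄M₅ = 13·12·17 = 2652.
Length 3: M₁..M₃: k=1: 0+494+18·2·13=962; k=2: 684+0+18·19·13=5130 → min 962 | M₂..M₄: k=2: 0+2964+2·19·12=3420; k=3: 494+0+2·13·12=806 → min 806 | M₃..M₅: k=3: 0+2652+19·13·17=6851; k=4: 2964+0+19·12·17=6840 → min 6840.
Length 4: M₁..M₄: k=1: 0+806+18·2·12=1238; k=2: 684+2964+18·19·12=7752; k=3: 962+0+18·13·12=3770 → min 1238 | M₂..M₅: k=2: 0+6840+2·19·17=7486; k=3: 494+2652+2·13·17=3588; k=4: 806+0+2·12·17=1214 → min 1214.
Length 5: M₁..M₅: k=1: 0+1214+18·2·17=1826; k=2: 684+6840+18·19·17=13338; k=3: 962+2652+18·13·17=7592; k=4: 1238+0+18·12·17=4910 → min 1826.
Optimal order: (M₁·(((M₂·M₃)·M₄)·M₅)) with cost 1826.

1826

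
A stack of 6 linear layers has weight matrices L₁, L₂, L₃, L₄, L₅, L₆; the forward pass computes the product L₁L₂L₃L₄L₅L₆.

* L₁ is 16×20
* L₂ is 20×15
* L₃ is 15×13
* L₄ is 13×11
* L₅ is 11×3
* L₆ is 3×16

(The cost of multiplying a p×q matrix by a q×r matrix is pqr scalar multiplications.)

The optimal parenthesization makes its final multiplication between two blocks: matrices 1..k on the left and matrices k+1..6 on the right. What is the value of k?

5

Adjacent pairs: L₁L₂ = 16·20·15 = 4800; L₂L₃ = 20·15·13 = 3900; L₃L₄ = 15·13·11 = 2145; L₄L₅ = 13·11·3 = 429; L₅L₆ = 11·3·16 = 528.
Length 3: L₁..L₃: k=1: 0+3900+16·20·13=8060; k=2: 4800+0+16·15·13=7920 → min 7920 | L₂..L₄: k=2: 0+2145+20·15·11=5445; k=3: 3900+0+20·13·11=6760 → min 5445 | L₃..L₅: k=3: 0+429+15·13·3=1014; k=4: 2145+0+15·11·3=2640 → min 1014 | L₄..L₆: k=4: 0+528+13·11·16=2816; k=5: 429+0+13·3·16=1053 → min 1053.
Length 4: L₁..L₄: k=1: 0+5445+16·20·11=8965; k=2: 4800+2145+16·15·11=9585; k=3: 7920+0+16·13·11=10208 → min 8965 | L₂..L₅: k=2: 0+1014+20·15·3=1914; k=3: 3900+429+20·13·3=5109; k=4: 5445+0+20·11·3=6105 → min 1914 | L₃..L₆: k=3: 0+1053+15·13·16=4173; k=4: 2145+528+15·11·16=5313; k=5: 1014+0+15·3·16=1734 → min 1734.
Length 5: L₁..L₅: k=1: 0+1914+16·20·3=2874; k=2: 4800+1014+16·15·3=6534; k=3: 7920+429+16·13·3=8973; k=4: 8965+0+16·11·3=9493 → min 2874 | L₂..L₆: k=2: 0+1734+20·15·16=6534; k=3: 3900+1053+20·13·16=9113; k=4: 5445+528+20·11·16=9493; k=5: 1914+0+20·3·16=2874 → min 2874.
Top-level splits: k=1: (L₁..L₁)·(L₂..L₆) → 0+2874+16·20·16 = 7994; k=2: (L₁..L₂)·(L₃..L₆) → 4800+1734+16·15·16 = 10374; k=3: (L₁..L₃)·(L₄..L₆) → 7920+1053+16·13·16 = 12301; k=4: (L₁..L₄)·(L₅..L₆) → 8965+528+16·11·16 = 12309; k=5: (L₁..L₅)·(L₆..L₆) → 2874+0+16·3·16 = 3642.
Best split is after L₅, i.e. k = 5.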